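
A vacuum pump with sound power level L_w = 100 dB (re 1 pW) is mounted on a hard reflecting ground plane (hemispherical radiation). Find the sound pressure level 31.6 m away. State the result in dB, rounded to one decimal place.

L_p = L_w − 10·log₁₀(2π·r²) with r = 31.6 m.
2π·r² = 6274 m², 10·log₁₀ of that is 37.976 dB.
L_p = 100 − 37.976 = 62.02 dB.

62.0 dB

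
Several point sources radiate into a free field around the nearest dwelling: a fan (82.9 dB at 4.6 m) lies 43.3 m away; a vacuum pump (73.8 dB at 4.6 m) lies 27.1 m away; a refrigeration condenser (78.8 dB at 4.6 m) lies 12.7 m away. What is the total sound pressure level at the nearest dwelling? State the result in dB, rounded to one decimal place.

71.1 dB

First find each source's level at the receiver (point-source: −20·log₁₀(r/r_ref)), then combine on an intensity basis.
fan: 82.9 − 20·log₁₀(43.3/4.6) = 82.9 − 19.47 = 63.43 dB.
vacuum pump: 73.8 − 20·log₁₀(27.1/4.6) = 73.8 − 15.40 = 58.40 dB.
refrigeration condenser: 78.8 − 20·log₁₀(12.7/4.6) = 78.8 − 8.82 = 69.98 dB.
Σ 10^(L/10) = 1.284e+07 → L_total = 10·log₁₀(1.284e+07) = 71.09 dB.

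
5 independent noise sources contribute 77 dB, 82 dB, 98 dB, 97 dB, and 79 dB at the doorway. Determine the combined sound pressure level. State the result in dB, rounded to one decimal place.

For uncorrelated sources the intensities add, so convert each level to linear form, sum, and take 10·log₁₀ of the total.
Σ 10^(L/10) = 10^(77/10) + 10^(82/10) + 10^(98/10) + 10^(97/10) + 10^(79/10) = 1.161e+10.
L_total = 10·log₁₀(1.161e+10) = 100.65 dB.

100.6 dB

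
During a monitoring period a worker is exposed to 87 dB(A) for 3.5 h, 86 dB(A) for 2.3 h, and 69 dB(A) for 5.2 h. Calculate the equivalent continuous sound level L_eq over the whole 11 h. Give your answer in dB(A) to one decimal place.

The energy average is taken in the linear domain: L_eq = 10·log₁₀[(Σ tᵢ·10^(Lᵢ/10))/T], T = 11 h.
Σ tᵢ·10^(Lᵢ/10) = 3.5·10^(87/10) + 2.3·10^(86/10) + 5.2·10^(69/10) = 2.711e+09.
L_eq = 10·log₁₀(2.711e+09/11) = 83.92 dB(A).

83.9 dB(A)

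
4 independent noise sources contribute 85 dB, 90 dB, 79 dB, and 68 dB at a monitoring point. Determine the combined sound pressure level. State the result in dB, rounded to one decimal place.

For uncorrelated sources the intensities add, so convert each level to linear form, sum, and take 10·log₁₀ of the total.
Σ 10^(L/10) = 10^(85/10) + 10^(90/10) + 10^(79/10) + 10^(68/10) = 1.402e+09.
L_total = 10·log₁₀(1.402e+09) = 91.47 dB.

91.5 dB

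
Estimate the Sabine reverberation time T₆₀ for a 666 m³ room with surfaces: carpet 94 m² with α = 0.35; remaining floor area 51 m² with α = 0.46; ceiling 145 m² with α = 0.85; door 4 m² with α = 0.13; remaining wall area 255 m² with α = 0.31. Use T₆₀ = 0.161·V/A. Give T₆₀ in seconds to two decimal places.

0.41 s

Total absorption A = 94·0.35 + 51·0.46 + 145·0.85 + 4·0.13 + 255·0.31 = 259.18 m² sabins.
T₆₀ = 0.161·V/A = 0.161·666/259.18 = 0.414 s.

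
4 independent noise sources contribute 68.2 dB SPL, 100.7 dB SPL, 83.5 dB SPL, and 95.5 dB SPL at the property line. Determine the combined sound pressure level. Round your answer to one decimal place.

101.9 dB SPL

Incoherent sources combine by intensity addition: L_total = 10·log₁₀(Σ 10^(L_i/10)).
Σ 10^(L/10) = 10^(68.2/10) + 10^(100.7/10) + 10^(83.5/10) + 10^(95.5/10) = 1.553e+10.
L_total = 10·log₁₀(1.553e+10) = 101.91 dB SPL.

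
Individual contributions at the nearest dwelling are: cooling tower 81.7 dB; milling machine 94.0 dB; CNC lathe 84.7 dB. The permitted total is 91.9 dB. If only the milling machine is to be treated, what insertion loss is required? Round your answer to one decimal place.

The untreated sources together contribute 10^(81.7/10) + 10^(84.7/10) = 4.430e+08, i.e. 86.46 dB.
To meet 91.9 dB overall, the treated milling machine may contribute at most 10^(91.9/10) − 4.430e+08 = 1.106e+09, i.e. 90.44 dB.
Required insertion loss = 94.0 − 90.44 = 3.56 dB.

3.6 dB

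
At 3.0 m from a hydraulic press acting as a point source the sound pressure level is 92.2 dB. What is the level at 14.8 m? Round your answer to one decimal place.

For a point source, L₂ = L₁ − 20·log₁₀(r₂/r₁).
L₂ = 92.2 − 20·log₁₀(14.8/3.0) = 92.2 − 13.863 = 78.34 dB.

78.3 dB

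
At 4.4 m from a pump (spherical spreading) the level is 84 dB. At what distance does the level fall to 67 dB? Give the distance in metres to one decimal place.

For a point source L₁ − L₂ = 20·log₁₀(r₂/r₁), so r₂ = r₁·10^((L₁−L₂)/20).
r₂ = 4.4·10^((84−67)/20) = 4.4·10^(17.0/20) = 31.15 m.

31.1 m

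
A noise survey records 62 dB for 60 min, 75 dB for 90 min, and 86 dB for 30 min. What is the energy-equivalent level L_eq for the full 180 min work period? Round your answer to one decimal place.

79.2 dB

The energy average is taken in the linear domain: L_eq = 10·log₁₀[(Σ tᵢ·10^(Lᵢ/10))/T], T = 180 min.
Σ tᵢ·10^(Lᵢ/10) = 60·10^(62/10) + 90·10^(75/10) + 30·10^(86/10) = 1.488e+10.
L_eq = 10·log₁₀(1.488e+10/180) = 79.17 dB.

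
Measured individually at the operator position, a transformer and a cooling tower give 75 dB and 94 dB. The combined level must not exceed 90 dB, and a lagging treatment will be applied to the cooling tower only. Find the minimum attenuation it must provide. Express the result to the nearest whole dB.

4 dB

Everything except the cooling tower sums to 10^(75/10) = 3.162e+07 in linear terms, 75.00 dB.
The limit corresponds to 10^(90/10) = 1.000e+09; subtracting the fixed part leaves 9.684e+08 for the cooling tower, i.e. 89.86 dB.
Required insertion loss = 94 − 89.86 = 4.14 dB.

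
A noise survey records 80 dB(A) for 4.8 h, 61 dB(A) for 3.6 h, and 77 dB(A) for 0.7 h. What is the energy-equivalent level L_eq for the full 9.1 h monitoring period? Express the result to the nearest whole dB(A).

L_eq = 10·log₁₀[(1/T)·Σ tᵢ·10^(Lᵢ/10)] with T = 9.1 h.
Σ tᵢ·10^(Lᵢ/10) = 4.8·10^(80/10) + 3.6·10^(61/10) + 0.7·10^(77/10) = 5.196e+08.
L_eq = 10·log₁₀(5.196e+08/9.1) = 77.57 dB(A).

78 dB(A)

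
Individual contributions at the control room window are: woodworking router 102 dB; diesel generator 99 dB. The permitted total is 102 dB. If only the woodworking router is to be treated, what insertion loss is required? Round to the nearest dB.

The untreated sources together contribute 10^(99/10) = 7.943e+09, i.e. 99.00 dB.
To meet 102 dB overall, the treated woodworking router may contribute at most 10^(102/10) − 7.943e+09 = 7.906e+09, i.e. 98.98 dB.
So the woodworking router must be reduced from 102 to 98.98 dB: IL = 3.02 dB.

3 dB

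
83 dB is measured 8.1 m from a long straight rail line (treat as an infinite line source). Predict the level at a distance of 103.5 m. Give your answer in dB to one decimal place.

71.9 dB

Line-source attenuation: ΔL = 10·log₁₀(r₂/r₁) = 10·log₁₀(103.5/8.1) = 11.065 dB.
L₂ = 83 − 10·log₁₀(103.5/8.1) = 83 − 11.065 = 71.94 dB.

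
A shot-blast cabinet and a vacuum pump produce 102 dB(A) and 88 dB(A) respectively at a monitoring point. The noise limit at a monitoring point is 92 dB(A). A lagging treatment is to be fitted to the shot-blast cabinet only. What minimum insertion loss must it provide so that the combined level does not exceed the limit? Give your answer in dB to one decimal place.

12.2 dB

The untreated sources together contribute 10^(88/10) = 6.310e+08, i.e. 88.00 dB(A).
To meet 92 dB(A) overall, the treated shot-blast cabinet may contribute at most 10^(92/10) − 6.310e+08 = 9.539e+08, i.e. 89.80 dB(A).
Required insertion loss = 102 − 89.80 = 12.20 dB.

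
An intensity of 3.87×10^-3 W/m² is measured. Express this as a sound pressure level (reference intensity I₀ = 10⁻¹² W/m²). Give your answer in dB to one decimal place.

95.9 dB

I/I₀ = 3.87×10^-3/10⁻¹² = 3.87×10^9, and L = 10·log₁₀(I/I₀).
L = 10·(0.5877 + 9) = 95.88 dB.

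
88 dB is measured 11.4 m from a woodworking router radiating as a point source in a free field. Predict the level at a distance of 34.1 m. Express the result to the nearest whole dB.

78 dB

Point-source attenuation: ΔL = 20·log₁₀(r₂/r₁) = 20·log₁₀(34.1/11.4) = 9.517 dB.
L₂ = 88 − 20·log₁₀(34.1/11.4) = 88 − 9.517 = 78.48 dB.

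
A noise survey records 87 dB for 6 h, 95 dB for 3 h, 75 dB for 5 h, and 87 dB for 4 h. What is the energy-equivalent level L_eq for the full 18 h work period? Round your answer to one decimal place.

89.1 dB

The energy average is taken in the linear domain: L_eq = 10·log₁₀[(Σ tᵢ·10^(Lᵢ/10))/T], T = 18 h.
Σ tᵢ·10^(Lᵢ/10) = 6·10^(87/10) + 3·10^(95/10) + 5·10^(75/10) + 4·10^(87/10) = 1.466e+10.
L_eq = 10·log₁₀(1.466e+10/18) = 89.11 dB.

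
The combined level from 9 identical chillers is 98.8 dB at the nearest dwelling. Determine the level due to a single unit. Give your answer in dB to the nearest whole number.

9 equal contributions raise the level by 10·log₁₀ 9 = 9.542 dB, so each unit alone gives 98.8 − 9.542.

89 dB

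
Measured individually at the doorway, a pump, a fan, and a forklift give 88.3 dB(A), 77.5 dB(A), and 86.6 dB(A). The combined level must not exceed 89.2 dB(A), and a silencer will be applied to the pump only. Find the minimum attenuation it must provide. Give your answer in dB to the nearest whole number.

Fixed contribution from the other sources: Σ 10^(L/10) = 10^(77.5/10) + 10^(86.6/10) = 5.133e+08 (87.10 dB(A)).
To meet 89.2 dB(A) overall, the treated pump may contribute at most 10^(89.2/10) − 5.133e+08 = 3.184e+08, i.e. 85.03 dB(A).
So the pump must be reduced from 88.3 to 85.03 dB(A): IL = 3.27 dB.

3 dB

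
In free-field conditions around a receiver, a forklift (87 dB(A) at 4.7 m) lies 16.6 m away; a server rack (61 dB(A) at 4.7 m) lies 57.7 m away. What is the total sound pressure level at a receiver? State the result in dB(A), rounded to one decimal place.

76.0 dB(A)

Apply inverse-square spreading to bring every level to the receiver, then sum 10^(L/10).
forklift: 87 − 20·log₁₀(16.6/4.7) = 87 − 10.96 = 76.04 dB(A).
server rack: 61 − 20·log₁₀(57.7/4.7) = 61 − 21.78 = 39.22 dB(A).
Σ 10^(L/10) = 4.019e+07 → L_total = 10·log₁₀(4.019e+07) = 76.04 dB(A).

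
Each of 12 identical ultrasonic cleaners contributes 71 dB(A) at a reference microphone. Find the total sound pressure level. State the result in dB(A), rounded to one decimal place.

With 12 equal, uncorrelated contributions the intensity is 12× that of one unit, giving a rise of 10·log₁₀ 12.
L_total = 71 + 10·log₁₀(12) = 71 + 10.792 = 81.79 dB(A).

81.8 dB(A)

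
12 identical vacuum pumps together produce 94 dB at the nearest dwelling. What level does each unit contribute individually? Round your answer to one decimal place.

12 equal contributions raise the level by 10·log₁₀ 12 = 10.792 dB, so each unit alone gives 94 − 10.792.

83.2 dB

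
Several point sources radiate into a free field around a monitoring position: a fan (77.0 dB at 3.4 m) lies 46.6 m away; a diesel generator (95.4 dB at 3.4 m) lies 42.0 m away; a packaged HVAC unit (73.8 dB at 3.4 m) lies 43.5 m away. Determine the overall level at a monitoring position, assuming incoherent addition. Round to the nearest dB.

74 dB

First find each source's level at the receiver (point-source: −20·log₁₀(r/r_ref)), then combine on an intensity basis.
fan: 77.0 − 20·log₁₀(46.6/3.4) = 77.0 − 22.74 = 54.26 dB.
diesel generator: 95.4 − 20·log₁₀(42.0/3.4) = 95.4 − 21.84 = 73.56 dB.
packaged HVAC unit: 73.8 − 20·log₁₀(43.5/3.4) = 73.8 − 22.14 = 51.66 dB.
Σ 10^(L/10) = 2.314e+07 → L_total = 10·log₁₀(2.314e+07) = 73.64 dB.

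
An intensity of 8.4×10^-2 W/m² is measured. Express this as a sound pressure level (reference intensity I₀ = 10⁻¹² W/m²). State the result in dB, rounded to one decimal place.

I/I₀ = 8.4×10^-2/10⁻¹² = 8.4×10^10, and L = 10·log₁₀(I/I₀).
L = 10·(0.9243 + 10) = 109.24 dB.

109.2 dB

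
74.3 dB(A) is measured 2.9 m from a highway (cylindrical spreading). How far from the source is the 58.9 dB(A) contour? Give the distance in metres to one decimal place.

Line-source spreading drops the level by 10·log₁₀(r₂/r₁); inverting, r₂/r₁ = 10^(ΔL/10).
r₂ = 2.9·10^((74.3−58.9)/10) = 2.9·10^(15.4/10) = 100.55 m.

100.6 m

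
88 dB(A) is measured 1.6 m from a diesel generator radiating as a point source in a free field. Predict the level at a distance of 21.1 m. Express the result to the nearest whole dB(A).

For a point source, L₂ = L₁ − 20·log₁₀(r₂/r₁).
L₂ = 88 − 20·log₁₀(21.1/1.6) = 88 − 22.403 = 65.60 dB(A).

66 dB(A)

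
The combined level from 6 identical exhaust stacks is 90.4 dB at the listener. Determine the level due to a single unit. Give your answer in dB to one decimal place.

82.6 dB

Dividing the total intensity by 6 lowers the level by 10·log₁₀ 6 = 7.782 dB: L₁ = 90.4 − 7.782.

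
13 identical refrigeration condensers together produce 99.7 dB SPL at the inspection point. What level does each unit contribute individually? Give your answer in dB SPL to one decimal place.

13 equal contributions raise the level by 10·log₁₀ 13 = 11.139 dB, so each unit alone gives 99.7 − 11.139.

88.6 dB SPL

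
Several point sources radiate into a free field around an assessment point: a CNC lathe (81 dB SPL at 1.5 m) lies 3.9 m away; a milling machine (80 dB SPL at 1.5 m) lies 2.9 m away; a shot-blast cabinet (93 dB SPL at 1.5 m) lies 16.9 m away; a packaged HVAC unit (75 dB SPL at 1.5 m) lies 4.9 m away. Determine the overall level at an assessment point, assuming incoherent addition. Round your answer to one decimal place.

78.1 dB SPL

Apply inverse-square spreading to bring every level to the receiver, then sum 10^(L/10).
CNC lathe: 81 − 20·log₁₀(3.9/1.5) = 81 − 8.30 = 72.70 dB SPL.
milling machine: 80 − 20·log₁₀(2.9/1.5) = 80 − 5.73 = 74.27 dB SPL.
shot-blast cabinet: 93 − 20·log₁₀(16.9/1.5) = 93 − 21.04 = 71.96 dB SPL.
packaged HVAC unit: 75 − 20·log₁₀(4.9/1.5) = 75 − 10.28 = 64.72 dB SPL.
Σ 10^(L/10) = 6.406e+07 → L_total = 10·log₁₀(6.406e+07) = 78.07 dB SPL.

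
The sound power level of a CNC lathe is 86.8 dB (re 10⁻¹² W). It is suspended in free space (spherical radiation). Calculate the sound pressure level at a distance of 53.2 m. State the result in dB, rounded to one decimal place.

41.3 dB

The power spreads over a sphere of area 4π·r², so L_p = L_w − 10·log₁₀(4π·r²).
4π·r² = 3.557e+04 m², 10·log₁₀ of that is 45.510 dB.
L_p = 86.8 − 45.510 = 41.29 dB.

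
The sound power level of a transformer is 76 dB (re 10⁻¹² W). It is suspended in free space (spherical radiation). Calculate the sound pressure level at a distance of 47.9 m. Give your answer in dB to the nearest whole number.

31 dB

The power spreads over a sphere of area 4π·r², so L_p = L_w − 10·log₁₀(4π·r²).
4π·r² = 2.883e+04 m², 10·log₁₀ of that is 44.599 dB.
L_p = 76 − 44.599 = 31.40 dB.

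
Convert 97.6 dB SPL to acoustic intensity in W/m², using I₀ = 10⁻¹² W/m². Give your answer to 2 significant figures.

0.0058 W/m²

I = I₀·10^(L/10) = 10⁻¹² × 10^(97.6/10) = 10^(-2.240).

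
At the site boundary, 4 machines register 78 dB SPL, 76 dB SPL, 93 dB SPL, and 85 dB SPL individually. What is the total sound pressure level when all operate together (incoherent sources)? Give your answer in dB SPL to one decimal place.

93.8 dB SPL

Incoherent sources combine by intensity addition: L_total = 10·log₁₀(Σ 10^(L_i/10)).
Σ 10^(L/10) = 10^(78/10) + 10^(76/10) + 10^(93/10) + 10^(85/10) = 2.414e+09.
L_total = 10·log₁₀(2.414e+09) = 93.83 dB SPL.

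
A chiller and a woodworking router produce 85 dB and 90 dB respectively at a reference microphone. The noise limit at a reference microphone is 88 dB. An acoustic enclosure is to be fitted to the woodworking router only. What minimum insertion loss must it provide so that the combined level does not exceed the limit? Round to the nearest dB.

The untreated sources together contribute 10^(85/10) = 3.162e+08, i.e. 85.00 dB.
The limit corresponds to 10^(88/10) = 6.310e+08; subtracting the fixed part leaves 3.147e+08 for the woodworking router, i.e. 84.98 dB.
So the woodworking router must be reduced from 90 to 84.98 dB: IL = 5.02 dB.

5 dB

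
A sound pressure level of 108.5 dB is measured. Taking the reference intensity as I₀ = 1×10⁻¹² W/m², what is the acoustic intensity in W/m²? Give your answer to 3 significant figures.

I/I₀ = 10^(108.5/10) = 7.079e+10, so I = 7.079e+10 × 10⁻¹² W/m².

0.0708 W/m²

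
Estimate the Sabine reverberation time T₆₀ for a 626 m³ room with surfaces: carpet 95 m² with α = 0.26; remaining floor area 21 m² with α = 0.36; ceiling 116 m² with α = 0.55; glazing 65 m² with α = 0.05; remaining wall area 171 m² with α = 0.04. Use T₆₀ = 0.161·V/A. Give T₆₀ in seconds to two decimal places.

Total absorption A = 95·0.26 + 21·0.36 + 116·0.55 + 65·0.05 + 171·0.04 = 106.15 m² sabins.
T₆₀ = 0.161·V/A = 0.161·626/106.15 = 0.949 s.

0.95 s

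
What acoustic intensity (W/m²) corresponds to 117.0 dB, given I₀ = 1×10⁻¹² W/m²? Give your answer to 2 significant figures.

0.50 W/m²

L = 10·log₁₀(I/I₀) ⇒ I = I₀·10^(L/10) = 10⁻¹² × 10^11.70.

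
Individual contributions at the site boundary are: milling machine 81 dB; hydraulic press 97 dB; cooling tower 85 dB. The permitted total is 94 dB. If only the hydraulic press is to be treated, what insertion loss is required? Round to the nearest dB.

Fixed contribution from the other sources: Σ 10^(L/10) = 10^(81/10) + 10^(85/10) = 4.421e+08 (86.46 dB).
The limit corresponds to 10^(94/10) = 2.512e+09; subtracting the fixed part leaves 2.070e+09 for the hydraulic press, i.e. 93.16 dB.
So the hydraulic press must be reduced from 97 to 93.16 dB: IL = 3.84 dB.

4 dB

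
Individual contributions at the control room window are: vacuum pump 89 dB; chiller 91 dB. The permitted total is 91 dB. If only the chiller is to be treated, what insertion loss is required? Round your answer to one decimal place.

4.3 dB

The untreated sources together contribute 10^(89/10) = 7.943e+08, i.e. 89.00 dB.
To meet 91 dB overall, the treated chiller may contribute at most 10^(91/10) − 7.943e+08 = 4.646e+08, i.e. 86.67 dB.
Required insertion loss = 91 − 86.67 = 4.33 dB.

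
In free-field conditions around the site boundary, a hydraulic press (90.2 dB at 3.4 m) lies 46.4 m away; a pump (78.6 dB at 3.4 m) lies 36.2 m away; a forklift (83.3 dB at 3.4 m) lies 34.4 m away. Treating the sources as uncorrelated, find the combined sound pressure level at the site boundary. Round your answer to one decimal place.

69.2 dB

Propagate each source to the receiver with L = L_ref − 20·log₁₀(r/r_ref), then add intensities.
hydraulic press: 90.2 − 20·log₁₀(46.4/3.4) = 90.2 − 22.70 = 67.50 dB.
pump: 78.6 − 20·log₁₀(36.2/3.4) = 78.6 − 20.54 = 58.06 dB.
forklift: 83.3 − 20·log₁₀(34.4/3.4) = 83.3 − 20.10 = 63.20 dB.
Σ 10^(L/10) = 8.350e+06 → L_total = 10·log₁₀(8.350e+06) = 69.22 dB.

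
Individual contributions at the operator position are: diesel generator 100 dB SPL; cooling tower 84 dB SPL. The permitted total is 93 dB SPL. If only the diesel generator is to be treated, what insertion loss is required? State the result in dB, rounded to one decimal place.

7.6 dB

Everything except the diesel generator sums to 10^(84/10) = 2.512e+08 in linear terms, 84.00 dB SPL.
To meet 93 dB SPL overall, the treated diesel generator may contribute at most 10^(93/10) − 2.512e+08 = 1.744e+09, i.e. 92.42 dB SPL.
Required insertion loss = 100 − 92.42 = 7.58 dB.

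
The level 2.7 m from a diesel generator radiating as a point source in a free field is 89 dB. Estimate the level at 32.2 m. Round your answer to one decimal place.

67.5 dB

For a point source, L₂ = L₁ − 20·log₁₀(r₂/r₁).
L₂ = 89 − 20·log₁₀(32.2/2.7) = 89 − 21.530 = 67.47 dB.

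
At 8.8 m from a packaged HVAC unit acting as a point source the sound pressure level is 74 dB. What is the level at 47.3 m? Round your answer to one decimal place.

Spherical spreading from a point source gives a 20·log₁₀(r₂/r₁) drop.
L₂ = 74 − 20·log₁₀(47.3/8.8) = 74 − 14.608 = 59.39 dB.

59.4 dB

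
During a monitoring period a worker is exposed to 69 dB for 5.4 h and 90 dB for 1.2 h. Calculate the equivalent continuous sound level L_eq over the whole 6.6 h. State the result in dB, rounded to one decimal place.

The energy average is taken in the linear domain: L_eq = 10·log₁₀[(Σ tᵢ·10^(Lᵢ/10))/T], T = 6.6 h.
Σ tᵢ·10^(Lᵢ/10) = 5.4·10^(69/10) + 1.2·10^(90/10) = 1.243e+09.
L_eq = 10·log₁₀(1.243e+09/6.6) = 82.75 dB.

82.7 dB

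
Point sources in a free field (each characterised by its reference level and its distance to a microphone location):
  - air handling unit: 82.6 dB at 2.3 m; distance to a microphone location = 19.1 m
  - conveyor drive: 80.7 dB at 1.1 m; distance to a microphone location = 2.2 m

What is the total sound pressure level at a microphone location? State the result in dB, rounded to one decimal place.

75.1 dB

Apply inverse-square spreading to bring every level to the receiver, then sum 10^(L/10).
air handling unit: 82.6 − 20·log₁₀(19.1/2.3) = 82.6 − 18.39 = 64.21 dB.
conveyor drive: 80.7 − 20·log₁₀(2.2/1.1) = 80.7 − 6.02 = 74.68 dB.
Σ 10^(L/10) = 3.201e+07 → L_total = 10·log₁₀(3.201e+07) = 75.05 dB.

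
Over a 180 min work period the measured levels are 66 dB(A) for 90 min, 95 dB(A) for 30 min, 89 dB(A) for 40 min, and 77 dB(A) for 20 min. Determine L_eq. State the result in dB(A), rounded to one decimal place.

88.5 dB(A)

The energy average is taken in the linear domain: L_eq = 10·log₁₀[(Σ tᵢ·10^(Lᵢ/10))/T], T = 180 min.
Σ tᵢ·10^(Lᵢ/10) = 90·10^(66/10) + 30·10^(95/10) + 40·10^(89/10) + 20·10^(77/10) = 1.280e+11.
L_eq = 10·log₁₀(1.280e+11/180) = 88.52 dB(A).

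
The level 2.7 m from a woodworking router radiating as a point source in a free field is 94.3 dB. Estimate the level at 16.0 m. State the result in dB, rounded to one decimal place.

78.8 dB

For a point source, L₂ = L₁ − 20·log₁₀(r₂/r₁).
L₂ = 94.3 − 20·log₁₀(16.0/2.7) = 94.3 − 15.455 = 78.84 dB.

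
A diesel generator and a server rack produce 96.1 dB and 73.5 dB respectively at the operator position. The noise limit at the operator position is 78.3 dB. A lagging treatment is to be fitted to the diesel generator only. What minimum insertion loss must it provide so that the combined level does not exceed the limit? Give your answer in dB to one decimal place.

Fixed contribution from the other source: Σ 10^(L/10) = 10^(73.5/10) = 2.239e+07 (73.50 dB).
To meet 78.3 dB overall, the treated diesel generator may contribute at most 10^(78.3/10) − 2.239e+07 = 4.522e+07, i.e. 76.55 dB.
Required insertion loss = 96.1 − 76.55 = 19.55 dB.

19.5 dB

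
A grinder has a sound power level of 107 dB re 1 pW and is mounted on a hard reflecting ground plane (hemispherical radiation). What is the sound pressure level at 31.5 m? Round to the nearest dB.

The power spreads over a hemisphere of area 2π·r², so L_p = L_w − 10·log₁₀(2π·r²).
2π·r² = 6234 m², 10·log₁₀ of that is 37.948 dB.
L_p = 107 − 37.948 = 69.05 dB.

69 dB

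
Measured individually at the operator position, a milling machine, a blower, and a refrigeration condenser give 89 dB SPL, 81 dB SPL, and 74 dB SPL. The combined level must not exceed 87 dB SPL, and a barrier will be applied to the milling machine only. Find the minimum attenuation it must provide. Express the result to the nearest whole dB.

Fixed contribution from the other sources: Σ 10^(L/10) = 10^(81/10) + 10^(74/10) = 1.510e+08 (81.79 dB SPL).
To meet 87 dB SPL overall, the treated milling machine may contribute at most 10^(87/10) − 1.510e+08 = 3.502e+08, i.e. 85.44 dB SPL.
Required insertion loss = 89 − 85.44 = 3.56 dB.

4 dB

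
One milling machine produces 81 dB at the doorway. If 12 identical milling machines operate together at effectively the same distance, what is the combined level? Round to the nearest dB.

With 12 equal, uncorrelated contributions the intensity is 12× that of one unit, giving a rise of 10·log₁₀ 12.
L_total = 81 + 10·log₁₀(12) = 81 + 10.792 = 91.79 dB.

92 dB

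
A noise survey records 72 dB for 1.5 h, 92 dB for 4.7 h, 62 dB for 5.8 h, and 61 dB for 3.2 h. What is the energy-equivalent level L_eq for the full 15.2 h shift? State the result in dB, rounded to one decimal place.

86.9 dB

The energy average is taken in the linear domain: L_eq = 10·log₁₀[(Σ tᵢ·10^(Lᵢ/10))/T], T = 15.2 h.
Σ tᵢ·10^(Lᵢ/10) = 1.5·10^(72/10) + 4.7·10^(92/10) + 5.8·10^(62/10) + 3.2·10^(61/10) = 7.486e+09.
L_eq = 10·log₁₀(7.486e+09/15.2) = 86.92 dB.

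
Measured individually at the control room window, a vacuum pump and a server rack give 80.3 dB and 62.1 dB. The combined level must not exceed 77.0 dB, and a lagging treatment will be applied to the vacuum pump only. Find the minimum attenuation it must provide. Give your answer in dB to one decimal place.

3.4 dB

The untreated sources together contribute 10^(62.1/10) = 1.622e+06, i.e. 62.10 dB.
The limit corresponds to 10^(77.0/10) = 5.012e+07; subtracting the fixed part leaves 4.850e+07 for the vacuum pump, i.e. 76.86 dB.
So the vacuum pump must be reduced from 80.3 to 76.86 dB: IL = 3.44 dB.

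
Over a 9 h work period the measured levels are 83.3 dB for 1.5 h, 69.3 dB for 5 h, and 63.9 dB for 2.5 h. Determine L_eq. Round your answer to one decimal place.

L_eq = 10·log₁₀[(1/T)·Σ tᵢ·10^(Lᵢ/10)] with T = 9 h.
Σ tᵢ·10^(Lᵢ/10) = 1.5·10^(83.3/10) + 5·10^(69.3/10) + 2.5·10^(63.9/10) = 3.694e+08.
L_eq = 10·log₁₀(3.694e+08/9) = 76.13 dB.

76.1 dB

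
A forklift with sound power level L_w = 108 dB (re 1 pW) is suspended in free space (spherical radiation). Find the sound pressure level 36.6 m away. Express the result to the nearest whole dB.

66 dB

Free-field spherical radiation: L_p = L_w − 10·log₁₀(4π·r²), r = 36.6 m.
4π·r² = 1.683e+04 m², 10·log₁₀ of that is 42.262 dB.
L_p = 108 − 42.262 = 65.74 dB.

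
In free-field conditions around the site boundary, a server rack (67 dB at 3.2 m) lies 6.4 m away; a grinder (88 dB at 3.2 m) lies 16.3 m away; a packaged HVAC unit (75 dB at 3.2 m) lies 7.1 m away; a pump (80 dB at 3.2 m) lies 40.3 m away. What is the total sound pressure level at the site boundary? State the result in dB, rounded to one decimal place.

Apply inverse-square spreading to bring every level to the receiver, then sum 10^(L/10).
server rack: 67 − 20·log₁₀(6.4/3.2) = 67 − 6.02 = 60.98 dB.
grinder: 88 − 20·log₁₀(16.3/3.2) = 88 − 14.14 = 73.86 dB.
packaged HVAC unit: 75 − 20·log₁₀(7.1/3.2) = 75 − 6.92 = 68.08 dB.
pump: 80 − 20·log₁₀(40.3/3.2) = 80 − 22.00 = 58.00 dB.
Σ 10^(L/10) = 3.262e+07 → L_total = 10·log₁₀(3.262e+07) = 75.14 dB.

75.1 dB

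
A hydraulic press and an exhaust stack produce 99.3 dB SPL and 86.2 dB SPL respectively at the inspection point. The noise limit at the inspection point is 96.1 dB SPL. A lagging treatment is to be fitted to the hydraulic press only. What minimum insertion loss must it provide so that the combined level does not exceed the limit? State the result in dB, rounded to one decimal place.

Fixed contribution from the other source: Σ 10^(L/10) = 10^(86.2/10) = 4.169e+08 (86.20 dB SPL).
To meet 96.1 dB SPL overall, the treated hydraulic press may contribute at most 10^(96.1/10) − 4.169e+08 = 3.657e+09, i.e. 95.63 dB SPL.
Required insertion loss = 99.3 − 95.63 = 3.67 dB.

3.7 dB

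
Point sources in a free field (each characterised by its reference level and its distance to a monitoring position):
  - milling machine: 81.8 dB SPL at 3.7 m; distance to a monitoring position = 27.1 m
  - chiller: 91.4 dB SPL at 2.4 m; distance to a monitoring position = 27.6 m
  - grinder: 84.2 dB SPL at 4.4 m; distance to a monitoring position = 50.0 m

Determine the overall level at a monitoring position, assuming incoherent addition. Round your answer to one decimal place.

First find each source's level at the receiver (point-source: −20·log₁₀(r/r_ref)), then combine on an intensity basis.
milling machine: 81.8 − 20·log₁₀(27.1/3.7) = 81.8 − 17.30 = 64.50 dB SPL.
chiller: 91.4 − 20·log₁₀(27.6/2.4) = 91.4 − 21.21 = 70.19 dB SPL.
grinder: 84.2 − 20·log₁₀(50.0/4.4) = 84.2 − 21.11 = 63.09 dB SPL.
Σ 10^(L/10) = 1.530e+07 → L_total = 10·log₁₀(1.530e+07) = 71.85 dB SPL.

71.8 dB SPL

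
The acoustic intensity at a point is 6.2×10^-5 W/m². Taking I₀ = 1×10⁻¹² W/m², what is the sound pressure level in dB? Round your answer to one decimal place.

I/I₀ = 6.2×10^-5/10⁻¹² = 6.2×10^7, and L = 10·log₁₀(I/I₀).
L = 10·(0.7924 + 7) = 77.92 dB.

77.9 dB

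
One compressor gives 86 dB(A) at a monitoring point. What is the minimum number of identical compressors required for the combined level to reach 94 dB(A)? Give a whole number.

N identical sources give L₁ + 10·log₁₀ N, so require 10·log₁₀ N ≥ 94 − 86 = 8.0 dB.
N ≥ 10^(8.0/10) = 6.310, so N = 7.

7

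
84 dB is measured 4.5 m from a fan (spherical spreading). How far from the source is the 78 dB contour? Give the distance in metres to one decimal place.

9.0 m

Point-source spreading drops the level by 20·log₁₀(r₂/r₁); inverting, r₂/r₁ = 10^(ΔL/20).
r₂ = 4.5·10^((84−78)/20) = 4.5·10^(6.0/20) = 8.98 m.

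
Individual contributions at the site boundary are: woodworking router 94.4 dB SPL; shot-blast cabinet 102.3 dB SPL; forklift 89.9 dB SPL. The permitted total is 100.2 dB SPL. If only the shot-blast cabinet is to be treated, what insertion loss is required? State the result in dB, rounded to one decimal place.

Everything except the shot-blast cabinet sums to 10^(94.4/10) + 10^(89.9/10) = 3.731e+09 in linear terms, 95.72 dB SPL.
To meet 100.2 dB SPL overall, the treated shot-blast cabinet may contribute at most 10^(100.2/10) − 3.731e+09 = 6.740e+09, i.e. 98.29 dB SPL.
Required insertion loss = 102.3 − 98.29 = 4.01 dB.

4.0 dB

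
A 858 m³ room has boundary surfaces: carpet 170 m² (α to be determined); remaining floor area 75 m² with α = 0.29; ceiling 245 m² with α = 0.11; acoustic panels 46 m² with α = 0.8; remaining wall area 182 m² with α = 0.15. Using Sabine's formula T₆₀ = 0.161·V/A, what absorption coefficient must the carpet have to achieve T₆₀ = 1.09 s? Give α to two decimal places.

From T₆₀ = 0.161·V/A, the target T₆₀ = 1.09 s needs A = 0.161·858/1.09 = 126.73 m².
Absorption from the other surfaces = 75·0.29 + 245·0.11 + 46·0.8 + 182·0.15 = 112.80 m², so the carpet must supply 13.93 m² over 170 m².
α = 13.93/170 = 0.082.

0.08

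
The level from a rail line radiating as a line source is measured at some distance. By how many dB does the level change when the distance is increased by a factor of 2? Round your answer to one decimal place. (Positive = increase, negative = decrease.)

With cylindrical spreading the level changes by −10·log₁₀(r₂/r₁).
ΔL = −10·log₁₀(2) = -3.01 dB.

-3.0 dB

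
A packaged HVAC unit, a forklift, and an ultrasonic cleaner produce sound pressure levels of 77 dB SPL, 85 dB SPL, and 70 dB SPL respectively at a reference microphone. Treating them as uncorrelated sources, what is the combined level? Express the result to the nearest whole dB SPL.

86 dB SPL

For uncorrelated sources the intensities add, so convert each level to linear form, sum, and take 10·log₁₀ of the total.
Σ 10^(L/10) = 10^(77/10) + 10^(85/10) + 10^(70/10) = 3.763e+08.
L_total = 10·log₁₀(3.763e+08) = 85.76 dB SPL.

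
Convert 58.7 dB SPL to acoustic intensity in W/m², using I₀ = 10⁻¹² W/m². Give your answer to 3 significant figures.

7.41e-07 W/m²

I/I₀ = 10^(58.7/10) = 7.413e+05, so I = 7.413e+05 × 10⁻¹² W/m².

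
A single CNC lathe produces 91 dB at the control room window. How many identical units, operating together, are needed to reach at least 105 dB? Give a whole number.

26

Need L₁ + 10·log₁₀ N ≥ 105, i.e. log₁₀ N ≥ 1.40.
N ≥ 10^(14.0/10) = 25.119, so N = 26.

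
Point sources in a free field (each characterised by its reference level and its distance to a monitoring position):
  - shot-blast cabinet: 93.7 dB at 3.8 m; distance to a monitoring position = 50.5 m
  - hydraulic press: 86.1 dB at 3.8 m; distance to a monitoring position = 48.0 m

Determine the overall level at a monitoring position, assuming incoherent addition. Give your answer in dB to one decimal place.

First find each source's level at the receiver (point-source: −20·log₁₀(r/r_ref)), then combine on an intensity basis.
shot-blast cabinet: 93.7 − 20·log₁₀(50.5/3.8) = 93.7 − 22.47 = 71.23 dB.
hydraulic press: 86.1 − 20·log₁₀(48.0/3.8) = 86.1 − 22.03 = 64.07 dB.
Σ 10^(L/10) = 1.583e+07 → L_total = 10·log₁₀(1.583e+07) = 71.99 dB.

72.0 dB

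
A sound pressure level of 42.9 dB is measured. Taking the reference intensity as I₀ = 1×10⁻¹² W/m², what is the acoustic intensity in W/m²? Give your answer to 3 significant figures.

L = 10·log₁₀(I/I₀) ⇒ I = I₀·10^(L/10) = 10⁻¹² × 10^4.29.

1.95e-08 W/m²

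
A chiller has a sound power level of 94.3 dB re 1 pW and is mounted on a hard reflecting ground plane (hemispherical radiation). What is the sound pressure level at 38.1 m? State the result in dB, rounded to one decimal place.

L_p = L_w − 10·log₁₀(2π·r²) with r = 38.1 m.
2π·r² = 9121 m², 10·log₁₀ of that is 39.600 dB.
L_p = 94.3 − 39.600 = 54.70 dB.

54.7 dB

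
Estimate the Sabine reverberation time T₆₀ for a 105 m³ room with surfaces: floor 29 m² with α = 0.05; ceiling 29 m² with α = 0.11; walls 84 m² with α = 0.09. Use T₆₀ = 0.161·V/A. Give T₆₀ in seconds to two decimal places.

A = Σ Sᵢαᵢ = 29·0.05 + 29·0.11 + 84·0.09 = 12.20 m².
T₆₀ = 0.161 × 105 / 12.20 = 1.386 s.

1.39 s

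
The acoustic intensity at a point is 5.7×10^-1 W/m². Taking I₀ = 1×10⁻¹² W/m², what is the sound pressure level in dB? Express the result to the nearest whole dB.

Dividing by I₀ shifts the exponent by 12: I/I₀ = 5.7×10^11.
L = 10·(0.7559 + 11) = 117.56 dB.

118 dB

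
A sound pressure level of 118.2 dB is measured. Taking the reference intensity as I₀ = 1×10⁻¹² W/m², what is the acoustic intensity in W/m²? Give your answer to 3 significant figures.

0.661 W/m²

I = I₀·10^(L/10) = 10⁻¹² × 10^(118.2/10) = 10^(-0.180).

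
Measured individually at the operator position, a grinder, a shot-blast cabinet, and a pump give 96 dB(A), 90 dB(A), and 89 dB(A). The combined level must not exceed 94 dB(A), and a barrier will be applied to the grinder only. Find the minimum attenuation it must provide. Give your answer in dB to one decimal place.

Everything except the grinder sums to 10^(90/10) + 10^(89/10) = 1.794e+09 in linear terms, 92.54 dB(A).
The limit corresponds to 10^(94/10) = 2.512e+09; subtracting the fixed part leaves 7.176e+08 for the grinder, i.e. 88.56 dB(A).
So the grinder must be reduced from 96 to 88.56 dB(A): IL = 7.44 dB.

7.4 dB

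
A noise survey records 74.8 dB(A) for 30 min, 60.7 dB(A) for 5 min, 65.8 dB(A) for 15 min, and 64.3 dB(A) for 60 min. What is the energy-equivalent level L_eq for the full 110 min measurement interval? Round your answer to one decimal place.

70.1 dB(A)

Weight each interval's intensity by its duration and average over T = 110 min:
Σ tᵢ·10^(Lᵢ/10) = 30·10^(74.8/10) + 5·10^(60.7/10) + 15·10^(65.8/10) + 60·10^(64.3/10) = 1.130e+09.
L_eq = 10·log₁₀(1.130e+09/110) = 70.12 dB(A).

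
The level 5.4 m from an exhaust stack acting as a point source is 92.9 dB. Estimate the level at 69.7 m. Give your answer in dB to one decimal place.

For a point source, L₂ = L₁ − 20·log₁₀(r₂/r₁).
L₂ = 92.9 − 20·log₁₀(69.7/5.4) = 92.9 − 22.217 = 70.68 dB.

70.7 dB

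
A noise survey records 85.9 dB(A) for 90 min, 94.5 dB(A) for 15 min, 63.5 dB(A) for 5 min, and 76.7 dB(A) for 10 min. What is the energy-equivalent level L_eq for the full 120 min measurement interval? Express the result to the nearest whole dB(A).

88 dB(A)

L_eq = 10·log₁₀[(1/T)·Σ tᵢ·10^(Lᵢ/10)] with T = 120 min.
Σ tᵢ·10^(Lᵢ/10) = 90·10^(85.9/10) + 15·10^(94.5/10) + 5·10^(63.5/10) + 10·10^(76.7/10) = 7.777e+10.
L_eq = 10·log₁₀(7.777e+10/120) = 88.12 dB(A).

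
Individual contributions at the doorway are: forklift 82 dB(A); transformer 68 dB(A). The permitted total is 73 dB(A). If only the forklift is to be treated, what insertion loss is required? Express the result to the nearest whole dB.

Everything except the forklift sums to 10^(68/10) = 6.310e+06 in linear terms, 68.00 dB(A).
To meet 73 dB(A) overall, the treated forklift may contribute at most 10^(73/10) − 6.310e+06 = 1.364e+07, i.e. 71.35 dB(A).
Required insertion loss = 82 − 71.35 = 10.65 dB.

11 dB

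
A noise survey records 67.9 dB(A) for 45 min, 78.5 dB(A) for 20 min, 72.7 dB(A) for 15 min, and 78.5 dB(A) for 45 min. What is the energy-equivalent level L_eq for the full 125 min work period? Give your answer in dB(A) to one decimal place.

76.2 dB(A)

The energy average is taken in the linear domain: L_eq = 10·log₁₀[(Σ tᵢ·10^(Lᵢ/10))/T], T = 125 min.
Σ tᵢ·10^(Lᵢ/10) = 45·10^(67.9/10) + 20·10^(78.5/10) + 15·10^(72.7/10) + 45·10^(78.5/10) = 5.158e+09.
L_eq = 10·log₁₀(5.158e+09/125) = 76.16 dB(A).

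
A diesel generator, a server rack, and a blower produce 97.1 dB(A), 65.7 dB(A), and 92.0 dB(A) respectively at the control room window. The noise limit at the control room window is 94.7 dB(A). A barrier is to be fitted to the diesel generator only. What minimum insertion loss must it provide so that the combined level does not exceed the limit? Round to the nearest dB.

6 dB

Everything except the diesel generator sums to 10^(65.7/10) + 10^(92.0/10) = 1.589e+09 in linear terms, 92.01 dB(A).
The limit corresponds to 10^(94.7/10) = 2.951e+09; subtracting the fixed part leaves 1.363e+09 for the diesel generator, i.e. 91.34 dB(A).
So the diesel generator must be reduced from 97.1 to 91.34 dB(A): IL = 5.76 dB.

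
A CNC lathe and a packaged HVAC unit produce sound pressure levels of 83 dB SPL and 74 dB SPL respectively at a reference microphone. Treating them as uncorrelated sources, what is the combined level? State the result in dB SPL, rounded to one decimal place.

83.5 dB SPL

For uncorrelated sources the intensities add, so convert each level to linear form, sum, and take 10·log₁₀ of the total.
Σ 10^(L/10) = 10^(83/10) + 10^(74/10) = 2.246e+08.
L_total = 10·log₁₀(2.246e+08) = 83.51 dB SPL.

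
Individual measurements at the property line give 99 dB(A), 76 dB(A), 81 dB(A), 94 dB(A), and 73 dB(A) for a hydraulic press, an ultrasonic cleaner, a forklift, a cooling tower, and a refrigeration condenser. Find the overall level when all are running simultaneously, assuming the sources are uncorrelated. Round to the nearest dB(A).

For uncorrelated sources the intensities add, so convert each level to linear form, sum, and take 10·log₁₀ of the total.
Σ 10^(L/10) = 10^(99/10) + 10^(76/10) + 10^(81/10) + 10^(94/10) + 10^(73/10) = 1.064e+10.
L_total = 10·log₁₀(1.064e+10) = 100.27 dB(A).

100 dB(A)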